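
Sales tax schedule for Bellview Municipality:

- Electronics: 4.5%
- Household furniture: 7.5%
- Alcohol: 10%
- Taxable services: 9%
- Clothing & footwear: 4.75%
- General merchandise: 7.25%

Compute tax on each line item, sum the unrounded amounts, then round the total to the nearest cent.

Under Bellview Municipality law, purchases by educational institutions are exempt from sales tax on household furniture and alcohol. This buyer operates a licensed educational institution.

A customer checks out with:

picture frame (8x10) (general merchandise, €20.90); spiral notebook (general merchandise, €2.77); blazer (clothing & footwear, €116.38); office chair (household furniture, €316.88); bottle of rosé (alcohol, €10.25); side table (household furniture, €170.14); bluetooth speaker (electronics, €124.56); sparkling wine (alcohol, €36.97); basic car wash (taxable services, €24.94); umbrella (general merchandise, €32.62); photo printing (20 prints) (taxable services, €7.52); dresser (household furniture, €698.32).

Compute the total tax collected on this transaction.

€18.14

Picture frame (8x10) €20.90: general merchandise → 7.25% → €1.51525
Spiral notebook €2.77: general merchandise → 7.25% → €0.200825
Blazer €116.38: clothing & footwear → 4.75% → €5.52805
Office chair €316.88: household furniture, buyer-exempt → 0% → €0.00
Bottle of rosé €10.25: alcohol, buyer-exempt → 0% → €0.00
Side table €170.14: household furniture, buyer-exempt → 0% → €0.00
Bluetooth speaker €124.56: electronics → 4.5% → €5.6052
Sparkling wine €36.97: alcohol, buyer-exempt → 0% → €0.00
Basic car wash €24.94: taxable services → 9% → €2.2446
Umbrella €32.62: general merchandise → 7.25% → €2.36495
Photo printing (20 prints) €7.52: taxable services → 9% → €0.6768
Dresser €698.32: household furniture, buyer-exempt → 0% → €0.00
Unrounded tax sum = €18.135675 → €18.14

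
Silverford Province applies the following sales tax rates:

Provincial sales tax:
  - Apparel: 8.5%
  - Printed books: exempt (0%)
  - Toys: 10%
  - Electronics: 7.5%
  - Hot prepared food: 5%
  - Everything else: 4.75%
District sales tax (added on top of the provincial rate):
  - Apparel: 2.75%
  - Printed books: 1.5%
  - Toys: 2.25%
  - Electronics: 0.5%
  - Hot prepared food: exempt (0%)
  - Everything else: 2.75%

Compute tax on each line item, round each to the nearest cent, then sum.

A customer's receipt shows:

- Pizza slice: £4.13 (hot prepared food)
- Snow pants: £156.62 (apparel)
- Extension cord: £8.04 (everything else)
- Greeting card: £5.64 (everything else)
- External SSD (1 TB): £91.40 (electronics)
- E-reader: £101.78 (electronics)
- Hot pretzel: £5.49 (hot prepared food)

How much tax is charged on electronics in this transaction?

External SSD (1 TB) £91.40: electronics → 7.5% + 0.5% district = 8% → £7.31
E-reader £101.78: electronics → 7.5% + 0.5% district = 8% → £8.14
Tax on electronics = £7.31 + £8.14 = £15.45

£15.45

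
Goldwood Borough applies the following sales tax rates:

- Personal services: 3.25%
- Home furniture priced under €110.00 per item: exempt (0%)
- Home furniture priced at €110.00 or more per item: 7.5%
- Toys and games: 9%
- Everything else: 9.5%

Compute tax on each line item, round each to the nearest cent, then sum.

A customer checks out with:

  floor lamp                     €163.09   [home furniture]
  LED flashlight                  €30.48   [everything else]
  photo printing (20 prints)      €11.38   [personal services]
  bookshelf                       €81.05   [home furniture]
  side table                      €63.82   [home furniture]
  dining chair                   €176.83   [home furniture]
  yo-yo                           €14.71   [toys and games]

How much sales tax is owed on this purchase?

Floor lamp €163.09: home furniture, €110.00 or more → 7.5% → €12.23
LED flashlight €30.48: everything else → 9.5% → €2.90
Photo printing (20 prints) €11.38: personal services → 3.25% → €0.37
Bookshelf €81.05: home furniture, under €110.00 → 0% → €0.00
Side table €63.82: home furniture, under €110.00 → 0% → €0.00
Dining chair €176.83: home furniture, €110.00 or more → 7.5% → €13.26
Yo-yo €14.71: toys and games → 9% → €1.32
Total tax = €12.23 + €2.90 + €0.37 + €13.26 + €1.32 = €30.08

€30.08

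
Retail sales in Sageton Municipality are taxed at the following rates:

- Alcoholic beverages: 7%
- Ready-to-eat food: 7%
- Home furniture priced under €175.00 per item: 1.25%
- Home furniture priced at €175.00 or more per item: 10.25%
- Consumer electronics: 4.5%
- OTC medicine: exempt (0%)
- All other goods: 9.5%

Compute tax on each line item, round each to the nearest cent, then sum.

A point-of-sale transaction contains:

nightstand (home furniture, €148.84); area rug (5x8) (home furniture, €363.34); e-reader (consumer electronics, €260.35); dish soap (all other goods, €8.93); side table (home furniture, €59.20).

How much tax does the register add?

€52.41

Nightstand €148.84: home furniture, under €175.00 → 1.25% → €1.86
Area rug (5x8) €363.34: home furniture, €175.00 or more → 10.25% → €37.24
E-reader €260.35: consumer electronics → 4.5% → €11.72
Dish soap €8.93: all other goods → 9.5% → €0.85
Side table €59.20: home furniture, under €175.00 → 1.25% → €0.74
Total tax = €1.86 + €37.24 + €11.72 + €0.85 + €0.74 = €52.41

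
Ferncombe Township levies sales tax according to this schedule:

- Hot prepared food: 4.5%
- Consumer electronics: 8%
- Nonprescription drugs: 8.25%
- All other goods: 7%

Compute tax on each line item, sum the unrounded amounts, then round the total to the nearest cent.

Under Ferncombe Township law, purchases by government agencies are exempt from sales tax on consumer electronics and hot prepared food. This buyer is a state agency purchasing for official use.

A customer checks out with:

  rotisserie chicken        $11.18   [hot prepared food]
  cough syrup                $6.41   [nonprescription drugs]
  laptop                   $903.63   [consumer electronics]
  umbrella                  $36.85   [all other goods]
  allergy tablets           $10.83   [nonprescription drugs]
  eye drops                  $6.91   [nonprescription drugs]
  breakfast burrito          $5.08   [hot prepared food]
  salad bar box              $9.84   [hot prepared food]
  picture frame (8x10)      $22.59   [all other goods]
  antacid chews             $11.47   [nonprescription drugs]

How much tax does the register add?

$7.10

Rotisserie chicken $11.18: hot prepared food, buyer-exempt → 0% → $0.00
Cough syrup $6.41: nonprescription drugs → 8.25% → $0.528825
Laptop $903.63: consumer electronics, buyer-exempt → 0% → $0.00
Umbrella $36.85: all other goods → 7% → $2.5795
Allergy tablets $10.83: nonprescription drugs → 8.25% → $0.893475
Eye drops $6.91: nonprescription drugs → 8.25% → $0.570075
Breakfast burrito $5.08: hot prepared food, buyer-exempt → 0% → $0.00
Salad bar box $9.84: hot prepared food, buyer-exempt → 0% → $0.00
Picture frame (8x10) $22.59: all other goods → 7% → $1.5813
Antacid chews $11.47: nonprescription drugs → 8.25% → $0.946275
Unrounded tax sum = $7.09945 → $7.10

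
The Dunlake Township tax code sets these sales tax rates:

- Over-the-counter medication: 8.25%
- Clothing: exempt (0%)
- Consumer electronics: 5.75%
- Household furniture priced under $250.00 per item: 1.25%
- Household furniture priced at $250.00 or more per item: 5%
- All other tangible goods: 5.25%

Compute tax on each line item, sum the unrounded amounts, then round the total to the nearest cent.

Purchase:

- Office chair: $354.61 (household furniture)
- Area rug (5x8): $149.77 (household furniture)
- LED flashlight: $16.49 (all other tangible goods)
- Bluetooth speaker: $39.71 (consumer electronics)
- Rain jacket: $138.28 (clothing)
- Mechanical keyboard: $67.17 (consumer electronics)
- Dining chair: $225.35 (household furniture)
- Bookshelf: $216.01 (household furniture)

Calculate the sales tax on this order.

Office chair $354.61: household furniture, $250.00 or more → 5% → $17.7305
Area rug (5x8) $149.77: household furniture, under $250.00 → 1.25% → $1.872125
LED flashlight $16.49: all other tangible goods → 5.25% → $0.865725
Bluetooth speaker $39.71: consumer electronics → 5.75% → $2.283325
Rain jacket $138.28: clothing → 0% → $0.00
Mechanical keyboard $67.17: consumer electronics → 5.75% → $3.862275
Dining chair $225.35: household furniture, under $250.00 → 1.25% → $2.816875
Bookshelf $216.01: household furniture, under $250.00 → 1.25% → $2.700125
Unrounded tax sum = $32.13095 → $32.13

$32.13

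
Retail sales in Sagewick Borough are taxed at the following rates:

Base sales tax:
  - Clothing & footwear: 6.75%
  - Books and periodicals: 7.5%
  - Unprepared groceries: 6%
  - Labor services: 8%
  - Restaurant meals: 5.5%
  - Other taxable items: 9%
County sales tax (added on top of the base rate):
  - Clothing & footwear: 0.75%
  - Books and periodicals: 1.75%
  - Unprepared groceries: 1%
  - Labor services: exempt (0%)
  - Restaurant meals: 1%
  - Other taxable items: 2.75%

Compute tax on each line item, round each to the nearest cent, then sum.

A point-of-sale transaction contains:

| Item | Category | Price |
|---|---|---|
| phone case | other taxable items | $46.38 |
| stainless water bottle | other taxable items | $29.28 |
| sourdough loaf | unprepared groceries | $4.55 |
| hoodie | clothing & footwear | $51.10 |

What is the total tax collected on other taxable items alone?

Phone case $46.38: other taxable items → 9% + 2.75% county = 11.75% → $5.45
Stainless water bottle $29.28: other taxable items → 9% + 2.75% county = 11.75% → $3.44
Tax on other taxable items = $5.45 + $3.44 = $8.89

$8.89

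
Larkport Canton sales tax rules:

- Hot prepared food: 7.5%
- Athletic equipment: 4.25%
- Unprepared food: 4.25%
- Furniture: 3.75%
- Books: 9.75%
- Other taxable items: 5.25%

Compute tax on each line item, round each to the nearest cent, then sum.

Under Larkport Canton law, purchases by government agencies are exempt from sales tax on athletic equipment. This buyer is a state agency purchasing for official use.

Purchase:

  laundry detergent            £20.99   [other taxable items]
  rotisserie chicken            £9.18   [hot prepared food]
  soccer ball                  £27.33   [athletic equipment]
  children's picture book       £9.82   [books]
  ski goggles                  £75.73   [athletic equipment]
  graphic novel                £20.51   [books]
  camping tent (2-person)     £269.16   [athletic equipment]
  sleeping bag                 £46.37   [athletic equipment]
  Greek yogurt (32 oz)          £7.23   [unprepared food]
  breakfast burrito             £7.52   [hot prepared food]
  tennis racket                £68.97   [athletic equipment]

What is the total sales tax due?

Laundry detergent £20.99: other taxable items → 5.25% → £1.10
Rotisserie chicken £9.18: hot prepared food → 7.5% → £0.69
Soccer ball £27.33: athletic equipment, buyer-exempt → 0% → £0.00
Children's picture book £9.82: books → 9.75% → £0.96
Ski goggles £75.73: athletic equipment, buyer-exempt → 0% → £0.00
Graphic novel £20.51: books → 9.75% → £2.00
Camping tent (2-person) £269.16: athletic equipment, buyer-exempt → 0% → £0.00
Sleeping bag £46.37: athletic equipment, buyer-exempt → 0% → £0.00
Greek yogurt (32 oz) £7.23: unprepared food → 4.25% → £0.31
Breakfast burrito £7.52: hot prepared food → 7.5% → £0.56
Tennis racket £68.97: athletic equipment, buyer-exempt → 0% → £0.00
Total tax = £1.10 + £0.69 + £0.96 + £2.00 + £0.31 + £0.56 = £5.62

£5.62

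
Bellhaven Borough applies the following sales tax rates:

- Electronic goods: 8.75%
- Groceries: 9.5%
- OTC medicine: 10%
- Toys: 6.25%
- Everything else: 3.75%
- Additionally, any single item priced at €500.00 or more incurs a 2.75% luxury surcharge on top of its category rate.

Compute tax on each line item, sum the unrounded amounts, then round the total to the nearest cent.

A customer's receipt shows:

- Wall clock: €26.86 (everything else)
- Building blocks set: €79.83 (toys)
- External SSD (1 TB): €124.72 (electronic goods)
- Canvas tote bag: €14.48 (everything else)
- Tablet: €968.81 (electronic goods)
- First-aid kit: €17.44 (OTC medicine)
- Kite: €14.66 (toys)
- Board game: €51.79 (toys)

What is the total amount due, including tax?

€1433.35

Wall clock €26.86: everything else → 3.75% → €1.00725
Building blocks set €79.83: toys → 6.25% → €4.989375
External SSD (1 TB) €124.72: electronic goods → 8.75% → €10.913
Canvas tote bag €14.48: everything else → 3.75% → €0.543
Tablet €968.81: electronic goods → 8.75% + 2.75% surcharge = 11.5% → €111.41315
First-aid kit €17.44: OTC medicine → 10% → €1.744
Kite €14.66: toys → 6.25% → €0.91625
Board game €51.79: toys → 6.25% → €3.236875
Subtotal = €1298.59; unrounded tax = €134.7629 → €134.76; total due = €1433.35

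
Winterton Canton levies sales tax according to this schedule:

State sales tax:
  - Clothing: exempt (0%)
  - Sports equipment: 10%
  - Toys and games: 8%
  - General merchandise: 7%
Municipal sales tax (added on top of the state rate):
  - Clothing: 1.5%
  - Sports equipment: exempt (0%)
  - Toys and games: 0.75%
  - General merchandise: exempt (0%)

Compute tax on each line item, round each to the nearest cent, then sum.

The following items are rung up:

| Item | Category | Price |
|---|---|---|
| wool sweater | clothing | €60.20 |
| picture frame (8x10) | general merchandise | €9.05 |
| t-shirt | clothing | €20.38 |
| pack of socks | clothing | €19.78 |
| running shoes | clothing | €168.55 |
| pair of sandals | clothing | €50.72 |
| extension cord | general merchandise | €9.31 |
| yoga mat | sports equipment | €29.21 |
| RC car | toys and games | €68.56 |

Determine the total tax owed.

Wool sweater €60.20: clothing → 0% + 1.5% municipal = 1.5% → €0.90
Picture frame (8x10) €9.05: general merchandise → 7% + 0% municipal = 7% → €0.63
T-shirt €20.38: clothing → 0% + 1.5% municipal = 1.5% → €0.31
Pack of socks €19.78: clothing → 0% + 1.5% municipal = 1.5% → €0.30
Running shoes €168.55: clothing → 0% + 1.5% municipal = 1.5% → €2.53
Pair of sandals €50.72: clothing → 0% + 1.5% municipal = 1.5% → €0.76
Extension cord €9.31: general merchandise → 7% + 0% municipal = 7% → €0.65
Yoga mat €29.21: sports equipment → 10% + 0% municipal = 10% → €2.92
RC car €68.56: toys and games → 8% + 0.75% municipal = 8.75% → €6.00
Total tax = €0.90 + €0.63 + €0.31 + €0.30 + €2.53 + €0.76 + €0.65 + €2.92 + €6.00 = €15.00

€15.00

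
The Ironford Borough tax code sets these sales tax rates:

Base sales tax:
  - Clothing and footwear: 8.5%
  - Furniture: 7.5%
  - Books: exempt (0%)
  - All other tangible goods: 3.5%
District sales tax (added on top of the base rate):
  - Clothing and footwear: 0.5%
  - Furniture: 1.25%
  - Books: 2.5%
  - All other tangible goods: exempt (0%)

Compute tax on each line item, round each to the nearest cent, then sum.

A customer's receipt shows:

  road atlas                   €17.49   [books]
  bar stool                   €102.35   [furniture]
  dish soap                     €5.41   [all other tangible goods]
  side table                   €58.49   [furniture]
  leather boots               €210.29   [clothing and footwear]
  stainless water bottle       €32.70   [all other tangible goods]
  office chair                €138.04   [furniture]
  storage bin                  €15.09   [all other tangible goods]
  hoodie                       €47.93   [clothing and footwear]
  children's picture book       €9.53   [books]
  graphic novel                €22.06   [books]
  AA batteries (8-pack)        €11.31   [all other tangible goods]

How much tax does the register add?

€52.89

Road atlas €17.49: books → 0% + 2.5% district = 2.5% → €0.44
Bar stool €102.35: furniture → 7.5% + 1.25% district = 8.75% → €8.96
Dish soap €5.41: all other tangible goods → 3.5% + 0% district = 3.5% → €0.19
Side table €58.49: furniture → 7.5% + 1.25% district = 8.75% → €5.12
Leather boots €210.29: clothing and footwear → 8.5% + 0.5% district = 9% → €18.93
Stainless water bottle €32.70: all other tangible goods → 3.5% + 0% district = 3.5% → €1.14
Office chair €138.04: furniture → 7.5% + 1.25% district = 8.75% → €12.08
Storage bin €15.09: all other tangible goods → 3.5% + 0% district = 3.5% → €0.53
Hoodie €47.93: clothing and footwear → 8.5% + 0.5% district = 9% → €4.31
Children's picture book €9.53: books → 0% + 2.5% district = 2.5% → €0.24
Graphic novel €22.06: books → 0% + 2.5% district = 2.5% → €0.55
AA batteries (8-pack) €11.31: all other tangible goods → 3.5% + 0% district = 3.5% → €0.40
Total tax = €0.44 + €8.96 + €0.19 + €5.12 + €18.93 + €1.14 + €12.08 + €0.53 + €4.31 + €0.24 + €0.55 + €0.40 = €52.89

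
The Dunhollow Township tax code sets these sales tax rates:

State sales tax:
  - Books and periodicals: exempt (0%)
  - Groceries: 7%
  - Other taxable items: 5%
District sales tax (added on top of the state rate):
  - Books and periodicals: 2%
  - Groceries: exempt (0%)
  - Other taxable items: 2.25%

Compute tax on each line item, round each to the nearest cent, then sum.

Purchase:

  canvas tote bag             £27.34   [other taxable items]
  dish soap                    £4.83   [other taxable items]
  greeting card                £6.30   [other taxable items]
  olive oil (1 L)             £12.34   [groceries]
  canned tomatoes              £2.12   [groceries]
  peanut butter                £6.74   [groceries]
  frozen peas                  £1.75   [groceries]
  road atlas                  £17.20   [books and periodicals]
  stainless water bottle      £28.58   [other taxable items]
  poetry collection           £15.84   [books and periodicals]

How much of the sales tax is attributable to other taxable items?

Canvas tote bag £27.34: other taxable items → 5% + 2.25% district = 7.25% → £1.98
Dish soap £4.83: other taxable items → 5% + 2.25% district = 7.25% → £0.35
Greeting card £6.30: other taxable items → 5% + 2.25% district = 7.25% → £0.46
Stainless water bottle £28.58: other taxable items → 5% + 2.25% district = 7.25% → £2.07
Tax on other taxable items = £1.98 + £0.35 + £0.46 + £2.07 = £4.86

£4.86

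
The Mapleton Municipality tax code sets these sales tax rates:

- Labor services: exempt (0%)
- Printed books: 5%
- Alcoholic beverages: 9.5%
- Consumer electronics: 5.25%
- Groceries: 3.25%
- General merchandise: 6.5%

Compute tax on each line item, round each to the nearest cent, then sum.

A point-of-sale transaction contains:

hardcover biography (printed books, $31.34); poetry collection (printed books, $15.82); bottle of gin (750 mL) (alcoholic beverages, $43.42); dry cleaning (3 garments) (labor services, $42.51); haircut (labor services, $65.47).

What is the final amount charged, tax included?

Hardcover biography $31.34: printed books → 5% → $1.57
Poetry collection $15.82: printed books → 5% → $0.79
Bottle of gin (750 mL) $43.42: alcoholic beverages → 9.5% → $4.12
Dry cleaning (3 garments) $42.51: labor services → 0% → $0.00
Haircut $65.47: labor services → 0% → $0.00
Subtotal = $198.56; tax = $6.48; total due = $205.04

$205.04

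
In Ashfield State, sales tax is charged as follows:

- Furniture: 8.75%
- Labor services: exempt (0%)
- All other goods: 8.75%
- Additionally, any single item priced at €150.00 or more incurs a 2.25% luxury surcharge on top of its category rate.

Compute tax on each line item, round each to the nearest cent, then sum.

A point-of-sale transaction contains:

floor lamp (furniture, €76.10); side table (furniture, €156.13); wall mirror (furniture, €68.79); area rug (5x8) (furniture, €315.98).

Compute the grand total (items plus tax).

Floor lamp €76.10: furniture → 8.75% → €6.66
Side table €156.13: furniture → 8.75% + 2.25% surcharge = 11% → €17.17
Wall mirror €68.79: furniture → 8.75% → €6.02
Area rug (5x8) €315.98: furniture → 8.75% + 2.25% surcharge = 11% → €34.76
Subtotal = €617.00; tax = €64.61; total due = €681.61

€681.61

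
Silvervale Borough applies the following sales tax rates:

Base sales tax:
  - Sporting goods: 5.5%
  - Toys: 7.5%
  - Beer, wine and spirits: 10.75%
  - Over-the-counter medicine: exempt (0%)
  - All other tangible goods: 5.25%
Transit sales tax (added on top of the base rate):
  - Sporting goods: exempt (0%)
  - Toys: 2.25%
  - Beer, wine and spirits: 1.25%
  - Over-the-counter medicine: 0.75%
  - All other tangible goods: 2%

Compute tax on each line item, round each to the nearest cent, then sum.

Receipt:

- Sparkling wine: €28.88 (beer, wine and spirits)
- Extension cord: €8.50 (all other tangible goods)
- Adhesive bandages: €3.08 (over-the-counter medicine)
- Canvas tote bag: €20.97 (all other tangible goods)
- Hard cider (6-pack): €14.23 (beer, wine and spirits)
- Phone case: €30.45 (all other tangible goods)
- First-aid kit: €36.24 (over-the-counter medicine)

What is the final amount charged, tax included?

Sparkling wine €28.88: beer, wine and spirits → 10.75% + 1.25% transit = 12% → €3.47
Extension cord €8.50: all other tangible goods → 5.25% + 2% transit = 7.25% → €0.62
Adhesive bandages €3.08: over-the-counter medicine → 0% + 0.75% transit = 0.75% → €0.02
Canvas tote bag €20.97: all other tangible goods → 5.25% + 2% transit = 7.25% → €1.52
Hard cider (6-pack) €14.23: beer, wine and spirits → 10.75% + 1.25% transit = 12% → €1.71
Phone case €30.45: all other tangible goods → 5.25% + 2% transit = 7.25% → €2.21
First-aid kit €36.24: over-the-counter medicine → 0% + 0.75% transit = 0.75% → €0.27
Subtotal = €142.35; tax = €9.82; total due = €152.17

€152.17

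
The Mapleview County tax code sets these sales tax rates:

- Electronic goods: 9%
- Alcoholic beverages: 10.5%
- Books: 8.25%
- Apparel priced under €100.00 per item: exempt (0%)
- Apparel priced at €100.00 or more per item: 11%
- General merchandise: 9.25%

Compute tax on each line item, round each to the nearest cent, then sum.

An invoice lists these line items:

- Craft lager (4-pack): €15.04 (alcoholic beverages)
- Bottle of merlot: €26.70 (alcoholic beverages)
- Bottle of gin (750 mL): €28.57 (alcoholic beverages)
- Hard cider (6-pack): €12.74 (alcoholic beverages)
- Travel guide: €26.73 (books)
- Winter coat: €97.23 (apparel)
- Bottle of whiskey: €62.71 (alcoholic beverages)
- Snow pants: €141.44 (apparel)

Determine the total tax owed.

Craft lager (4-pack) €15.04: alcoholic beverages → 10.5% → €1.58
Bottle of merlot €26.70: alcoholic beverages → 10.5% → €2.80
Bottle of gin (750 mL) €28.57: alcoholic beverages → 10.5% → €3.00
Hard cider (6-pack) €12.74: alcoholic beverages → 10.5% → €1.34
Travel guide €26.73: books → 8.25% → €2.21
Winter coat €97.23: apparel, under €100.00 → 0% → €0.00
Bottle of whiskey €62.71: alcoholic beverages → 10.5% → €6.58
Snow pants €141.44: apparel, €100.00 or more → 11% → €15.56
Total tax = €1.58 + €2.80 + €3.00 + €1.34 + €2.21 + €6.58 + €15.56 = €33.07

€33.07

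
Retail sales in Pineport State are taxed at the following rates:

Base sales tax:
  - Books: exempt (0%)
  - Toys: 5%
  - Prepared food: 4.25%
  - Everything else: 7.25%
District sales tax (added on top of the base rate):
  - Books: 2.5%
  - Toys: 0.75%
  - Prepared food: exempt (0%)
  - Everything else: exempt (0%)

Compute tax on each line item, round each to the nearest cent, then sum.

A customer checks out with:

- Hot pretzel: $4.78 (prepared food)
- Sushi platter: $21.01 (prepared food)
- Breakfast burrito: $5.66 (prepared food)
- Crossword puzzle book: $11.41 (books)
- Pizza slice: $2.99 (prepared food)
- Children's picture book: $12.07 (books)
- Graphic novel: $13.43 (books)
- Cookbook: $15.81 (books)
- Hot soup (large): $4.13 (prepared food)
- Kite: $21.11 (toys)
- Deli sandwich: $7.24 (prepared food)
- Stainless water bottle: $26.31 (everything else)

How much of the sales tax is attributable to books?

$1.33

Crossword puzzle book $11.41: books → 0% + 2.5% district = 2.5% → $0.29
Children's picture book $12.07: books → 0% + 2.5% district = 2.5% → $0.30
Graphic novel $13.43: books → 0% + 2.5% district = 2.5% → $0.34
Cookbook $15.81: books → 0% + 2.5% district = 2.5% → $0.40
Tax on books = $0.29 + $0.30 + $0.34 + $0.40 = $1.33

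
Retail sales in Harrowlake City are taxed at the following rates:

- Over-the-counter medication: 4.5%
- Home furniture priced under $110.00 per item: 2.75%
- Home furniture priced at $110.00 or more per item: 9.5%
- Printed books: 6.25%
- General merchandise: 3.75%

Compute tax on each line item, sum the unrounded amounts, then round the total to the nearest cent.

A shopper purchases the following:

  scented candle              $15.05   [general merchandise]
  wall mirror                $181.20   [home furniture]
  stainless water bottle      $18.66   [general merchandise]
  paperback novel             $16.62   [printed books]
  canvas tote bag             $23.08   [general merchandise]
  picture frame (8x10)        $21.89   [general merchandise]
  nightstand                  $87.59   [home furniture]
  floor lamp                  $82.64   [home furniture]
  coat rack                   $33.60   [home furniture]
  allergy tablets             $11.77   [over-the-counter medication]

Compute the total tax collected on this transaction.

$27.34

Scented candle $15.05: general merchandise → 3.75% → $0.564375
Wall mirror $181.20: home furniture, $110.00 or more → 9.5% → $17.214
Stainless water bottle $18.66: general merchandise → 3.75% → $0.69975
Paperback novel $16.62: printed books → 6.25% → $1.03875
Canvas tote bag $23.08: general merchandise → 3.75% → $0.8655
Picture frame (8x10) $21.89: general merchandise → 3.75% → $0.820875
Nightstand $87.59: home furniture, under $110.00 → 2.75% → $2.408725
Floor lamp $82.64: home furniture, under $110.00 → 2.75% → $2.2726
Coat rack $33.60: home furniture, under $110.00 → 2.75% → $0.924
Allergy tablets $11.77: over-the-counter medication → 4.5% → $0.52965
Unrounded tax sum = $27.338225 → $27.34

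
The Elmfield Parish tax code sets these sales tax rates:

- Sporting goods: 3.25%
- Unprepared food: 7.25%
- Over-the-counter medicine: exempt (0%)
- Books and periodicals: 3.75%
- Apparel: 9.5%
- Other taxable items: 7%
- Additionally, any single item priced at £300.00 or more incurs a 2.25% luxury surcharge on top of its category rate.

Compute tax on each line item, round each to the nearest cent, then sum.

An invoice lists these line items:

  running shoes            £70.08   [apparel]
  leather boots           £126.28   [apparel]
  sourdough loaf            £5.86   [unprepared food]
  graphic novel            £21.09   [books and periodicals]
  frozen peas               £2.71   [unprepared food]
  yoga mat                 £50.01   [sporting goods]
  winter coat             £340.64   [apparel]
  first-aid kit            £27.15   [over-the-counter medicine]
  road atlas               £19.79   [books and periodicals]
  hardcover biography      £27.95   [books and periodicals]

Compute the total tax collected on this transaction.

£63.52

Running shoes £70.08: apparel → 9.5% → £6.66
Leather boots £126.28: apparel → 9.5% → £12.00
Sourdough loaf £5.86: unprepared food → 7.25% → £0.42
Graphic novel £21.09: books and periodicals → 3.75% → £0.79
Frozen peas £2.71: unprepared food → 7.25% → £0.20
Yoga mat £50.01: sporting goods → 3.25% → £1.63
Winter coat £340.64: apparel → 9.5% + 2.25% surcharge = 11.75% → £40.03
First-aid kit £27.15: over-the-counter medicine → 0% → £0.00
Road atlas £19.79: books and periodicals → 3.75% → £0.74
Hardcover biography £27.95: books and periodicals → 3.75% → £1.05
Total tax = £6.66 + £12.00 + £0.42 + £0.79 + £0.20 + £1.63 + £40.03 + £0.74 + £1.05 = £63.52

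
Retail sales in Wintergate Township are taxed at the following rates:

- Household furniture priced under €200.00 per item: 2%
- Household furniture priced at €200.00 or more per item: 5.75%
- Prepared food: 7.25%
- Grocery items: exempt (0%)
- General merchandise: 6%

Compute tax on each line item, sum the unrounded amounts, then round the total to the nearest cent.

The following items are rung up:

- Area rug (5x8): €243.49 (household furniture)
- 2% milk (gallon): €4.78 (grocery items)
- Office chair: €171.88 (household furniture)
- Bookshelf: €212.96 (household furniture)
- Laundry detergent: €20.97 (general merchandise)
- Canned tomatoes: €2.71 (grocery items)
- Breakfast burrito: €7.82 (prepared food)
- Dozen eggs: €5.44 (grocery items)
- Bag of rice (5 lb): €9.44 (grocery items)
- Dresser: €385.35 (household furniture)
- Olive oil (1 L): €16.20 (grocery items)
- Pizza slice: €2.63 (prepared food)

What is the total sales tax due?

€53.86

Area rug (5x8) €243.49: household furniture, €200.00 or more → 5.75% → €14.000675
2% milk (gallon) €4.78: grocery items → 0% → €0.00
Office chair €171.88: household furniture, under €200.00 → 2% → €3.4376
Bookshelf €212.96: household furniture, €200.00 or more → 5.75% → €12.2452
Laundry detergent €20.97: general merchandise → 6% → €1.2582
Canned tomatoes €2.71: grocery items → 0% → €0.00
Breakfast burrito €7.82: prepared food → 7.25% → €0.56695
Dozen eggs €5.44: grocery items → 0% → €0.00
Bag of rice (5 lb) €9.44: grocery items → 0% → €0.00
Dresser €385.35: household furniture, €200.00 or more → 5.75% → €22.157625
Olive oil (1 L) €16.20: grocery items → 0% → €0.00
Pizza slice €2.63: prepared food → 7.25% → €0.190675
Unrounded tax sum = €53.856925 → €53.86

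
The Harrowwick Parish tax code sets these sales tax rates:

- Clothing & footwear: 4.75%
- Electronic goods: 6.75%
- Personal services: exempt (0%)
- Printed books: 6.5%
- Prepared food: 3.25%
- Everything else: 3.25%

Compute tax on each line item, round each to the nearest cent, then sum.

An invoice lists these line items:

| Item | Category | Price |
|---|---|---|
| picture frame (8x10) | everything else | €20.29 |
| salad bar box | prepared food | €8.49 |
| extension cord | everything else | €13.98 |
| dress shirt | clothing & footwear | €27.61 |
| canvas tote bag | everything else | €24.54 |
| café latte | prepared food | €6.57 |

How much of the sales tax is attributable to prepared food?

Salad bar box €8.49: prepared food → 3.25% → €0.28
Café latte €6.57: prepared food → 3.25% → €0.21
Tax on prepared food = €0.28 + €0.21 = €0.49

€0.49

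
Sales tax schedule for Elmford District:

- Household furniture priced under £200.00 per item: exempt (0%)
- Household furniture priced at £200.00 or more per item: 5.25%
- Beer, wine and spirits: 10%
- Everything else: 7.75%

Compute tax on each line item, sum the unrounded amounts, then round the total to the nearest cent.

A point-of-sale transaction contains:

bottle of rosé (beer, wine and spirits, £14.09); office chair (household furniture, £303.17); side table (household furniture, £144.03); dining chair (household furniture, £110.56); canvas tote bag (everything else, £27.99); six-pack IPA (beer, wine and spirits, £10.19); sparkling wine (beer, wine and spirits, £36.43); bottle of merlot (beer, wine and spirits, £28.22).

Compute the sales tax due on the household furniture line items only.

£15.92

Office chair £303.17: household furniture, £200.00 or more → 5.25% → £15.916425
Side table £144.03: household furniture, under £200.00 → 0% → £0.00
Dining chair £110.56: household furniture, under £200.00 → 0% → £0.00
Tax on household furniture: unrounded sum = £15.916425 → £15.92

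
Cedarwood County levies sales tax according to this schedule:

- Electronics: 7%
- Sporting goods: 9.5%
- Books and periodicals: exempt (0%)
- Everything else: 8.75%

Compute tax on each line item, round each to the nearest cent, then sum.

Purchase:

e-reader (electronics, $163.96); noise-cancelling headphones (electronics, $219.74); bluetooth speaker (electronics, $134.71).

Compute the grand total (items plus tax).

E-reader $163.96: electronics → 7% → $11.48
Noise-cancelling headphones $219.74: electronics → 7% → $15.38
Bluetooth speaker $134.71: electronics → 7% → $9.43
Subtotal = $518.41; tax = $36.29; total due = $554.70

$554.70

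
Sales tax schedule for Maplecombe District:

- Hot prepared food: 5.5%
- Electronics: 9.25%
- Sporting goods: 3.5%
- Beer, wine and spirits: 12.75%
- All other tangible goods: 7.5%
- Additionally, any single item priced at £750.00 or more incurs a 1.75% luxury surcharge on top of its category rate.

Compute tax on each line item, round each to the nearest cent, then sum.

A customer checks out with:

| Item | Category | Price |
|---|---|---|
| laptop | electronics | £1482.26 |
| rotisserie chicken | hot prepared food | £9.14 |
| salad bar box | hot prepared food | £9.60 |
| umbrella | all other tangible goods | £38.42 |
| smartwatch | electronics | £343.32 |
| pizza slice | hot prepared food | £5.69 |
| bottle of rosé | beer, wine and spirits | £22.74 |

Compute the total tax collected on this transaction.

Laptop £1482.26: electronics → 9.25% + 1.75% surcharge = 11% → £163.05
Rotisserie chicken £9.14: hot prepared food → 5.5% → £0.50
Salad bar box £9.60: hot prepared food → 5.5% → £0.53
Umbrella £38.42: all other tangible goods → 7.5% → £2.88
Smartwatch £343.32: electronics → 9.25% → £31.76
Pizza slice £5.69: hot prepared food → 5.5% → £0.31
Bottle of rosé £22.74: beer, wine and spirits → 12.75% → £2.90
Total tax = £163.05 + £0.50 + £0.53 + £2.88 + £31.76 + £0.31 + £2.90 = £201.93

£201.93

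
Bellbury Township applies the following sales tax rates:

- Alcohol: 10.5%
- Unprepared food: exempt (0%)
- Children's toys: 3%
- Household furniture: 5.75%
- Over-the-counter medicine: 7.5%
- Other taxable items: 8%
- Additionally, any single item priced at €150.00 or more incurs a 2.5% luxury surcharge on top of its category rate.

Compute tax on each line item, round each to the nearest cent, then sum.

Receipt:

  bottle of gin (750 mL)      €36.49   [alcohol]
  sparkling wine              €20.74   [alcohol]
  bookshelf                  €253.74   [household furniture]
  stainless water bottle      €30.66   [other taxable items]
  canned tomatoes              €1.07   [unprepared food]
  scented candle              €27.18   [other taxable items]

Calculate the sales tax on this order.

€31.56

Bottle of gin (750 mL) €36.49: alcohol → 10.5% → €3.83
Sparkling wine €20.74: alcohol → 10.5% → €2.18
Bookshelf €253.74: household furniture → 5.75% + 2.5% surcharge = 8.25% → €20.93
Stainless water bottle €30.66: other taxable items → 8% → €2.45
Canned tomatoes €1.07: unprepared food → 0% → €0.00
Scented candle €27.18: other taxable items → 8% → €2.17
Total tax = €3.83 + €2.18 + €20.93 + €2.45 + €2.17 = €31.56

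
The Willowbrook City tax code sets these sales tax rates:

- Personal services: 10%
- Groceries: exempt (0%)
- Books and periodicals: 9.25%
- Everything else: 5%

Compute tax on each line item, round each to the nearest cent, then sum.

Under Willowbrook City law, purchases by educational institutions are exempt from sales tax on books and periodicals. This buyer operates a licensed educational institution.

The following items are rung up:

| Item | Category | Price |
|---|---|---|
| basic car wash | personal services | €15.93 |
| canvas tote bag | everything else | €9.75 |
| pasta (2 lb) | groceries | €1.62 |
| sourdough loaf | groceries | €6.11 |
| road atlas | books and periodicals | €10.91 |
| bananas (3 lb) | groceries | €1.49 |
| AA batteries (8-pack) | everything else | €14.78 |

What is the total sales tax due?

€2.82

Basic car wash €15.93: personal services → 10% → €1.59
Canvas tote bag €9.75: everything else → 5% → €0.49
Pasta (2 lb) €1.62: groceries → 0% → €0.00
Sourdough loaf €6.11: groceries → 0% → €0.00
Road atlas €10.91: books and periodicals, buyer-exempt → 0% → €0.00
Bananas (3 lb) €1.49: groceries → 0% → €0.00
AA batteries (8-pack) €14.78: everything else → 5% → €0.74
Total tax = €1.59 + €0.49 + €0.74 = €2.82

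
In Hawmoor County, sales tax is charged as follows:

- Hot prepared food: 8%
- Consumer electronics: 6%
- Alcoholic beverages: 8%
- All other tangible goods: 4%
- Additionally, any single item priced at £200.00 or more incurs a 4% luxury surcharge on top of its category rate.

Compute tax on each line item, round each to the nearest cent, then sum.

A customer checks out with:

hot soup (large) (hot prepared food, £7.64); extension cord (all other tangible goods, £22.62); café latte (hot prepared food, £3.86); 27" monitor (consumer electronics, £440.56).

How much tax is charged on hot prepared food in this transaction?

Hot soup (large) £7.64: hot prepared food → 8% → £0.61
Café latte £3.86: hot prepared food → 8% → £0.31
Tax on hot prepared food = £0.61 + £0.31 = £0.92

£0.92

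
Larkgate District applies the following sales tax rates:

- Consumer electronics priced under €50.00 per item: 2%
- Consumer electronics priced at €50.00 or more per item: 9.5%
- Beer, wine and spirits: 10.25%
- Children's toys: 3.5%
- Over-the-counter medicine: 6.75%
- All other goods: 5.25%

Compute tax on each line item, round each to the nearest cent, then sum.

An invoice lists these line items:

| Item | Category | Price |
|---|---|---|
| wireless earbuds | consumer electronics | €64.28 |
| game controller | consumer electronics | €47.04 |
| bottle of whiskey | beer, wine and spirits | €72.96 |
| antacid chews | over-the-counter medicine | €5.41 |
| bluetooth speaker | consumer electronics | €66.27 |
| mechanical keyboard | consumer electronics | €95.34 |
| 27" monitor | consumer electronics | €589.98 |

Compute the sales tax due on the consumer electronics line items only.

Wireless earbuds €64.28: consumer electronics, €50.00 or more → 9.5% → €6.11
Game controller €47.04: consumer electronics, under €50.00 → 2% → €0.94
Bluetooth speaker €66.27: consumer electronics, €50.00 or more → 9.5% → €6.30
Mechanical keyboard €95.34: consumer electronics, €50.00 or more → 9.5% → €9.06
27" monitor €589.98: consumer electronics, €50.00 or more → 9.5% → €56.05
Tax on consumer electronics = €6.11 + €0.94 + €6.30 + €9.06 + €56.05 = €78.46

€78.46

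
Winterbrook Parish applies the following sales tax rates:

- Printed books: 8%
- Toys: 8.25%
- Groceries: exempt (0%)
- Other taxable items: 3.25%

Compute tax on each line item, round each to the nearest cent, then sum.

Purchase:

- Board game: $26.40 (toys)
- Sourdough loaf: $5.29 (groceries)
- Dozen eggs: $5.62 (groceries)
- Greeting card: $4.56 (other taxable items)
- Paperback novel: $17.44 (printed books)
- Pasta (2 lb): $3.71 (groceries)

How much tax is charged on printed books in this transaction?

$1.40

Paperback novel $17.44: printed books → 8% → $1.40
Tax on printed books = $1.40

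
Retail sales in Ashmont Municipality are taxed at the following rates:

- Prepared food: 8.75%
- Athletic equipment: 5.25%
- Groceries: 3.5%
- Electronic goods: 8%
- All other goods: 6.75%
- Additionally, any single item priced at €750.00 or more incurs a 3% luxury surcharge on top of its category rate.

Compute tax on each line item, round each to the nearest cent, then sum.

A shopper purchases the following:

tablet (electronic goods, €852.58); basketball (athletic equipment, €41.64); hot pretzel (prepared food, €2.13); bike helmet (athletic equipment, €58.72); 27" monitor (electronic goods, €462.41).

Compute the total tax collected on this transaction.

€136.23

Tablet €852.58: electronic goods → 8% + 3% surcharge = 11% → €93.78
Basketball €41.64: athletic equipment → 5.25% → €2.19
Hot pretzel €2.13: prepared food → 8.75% → €0.19
Bike helmet €58.72: athletic equipment → 5.25% → €3.08
27" monitor €462.41: electronic goods → 8% → €36.99
Total tax = €93.78 + €2.19 + €0.19 + €3.08 + €36.99 = €136.23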